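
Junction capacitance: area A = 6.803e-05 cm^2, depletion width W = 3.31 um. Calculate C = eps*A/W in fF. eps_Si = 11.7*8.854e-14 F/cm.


Step 1: eps_Si = 11.7 * 8.854e-14 = 1.035918e-12 F/cm
Step 2: W in cm = 3.31 * 1e-4 = 3.31e-04 cm
Step 3: C = 1.035918e-12 * 6.803e-05 / 3.31e-04 = 2.129109e-13 F
Step 4: C = 212.91 fF

212.91


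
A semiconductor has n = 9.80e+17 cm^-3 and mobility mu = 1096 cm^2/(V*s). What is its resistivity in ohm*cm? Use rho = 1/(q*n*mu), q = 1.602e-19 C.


Step 1: sigma = q * n * mu = 1.602e-19 * 9.80e+17 * 1096 = 1.72068e+02 S/cm
Step 2: rho = 1 / sigma = 1 / 1.72068e+02 = 0.005812 ohm*cm

0.005812


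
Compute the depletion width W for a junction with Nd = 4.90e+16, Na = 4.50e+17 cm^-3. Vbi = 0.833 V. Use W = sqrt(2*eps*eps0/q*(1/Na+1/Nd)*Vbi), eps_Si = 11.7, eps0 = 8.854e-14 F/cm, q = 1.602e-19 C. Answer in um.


Step 1: 1/Na + 1/Nd = 1/4.50e+17 + 1/4.90e+16 = 2.26304e-17
Step 2: 2*eps*eps0/q = 2*11.7*8.854e-14/1.602e-19 = 1.293281e+07
Step 3: W^2 = 1.293281e+07 * 2.26304e-17 * 0.833 = 2.43798e-10
Step 4: W = sqrt(2.43798e-10) = 1.561e-05 cm = 0.1561 um

0.1561


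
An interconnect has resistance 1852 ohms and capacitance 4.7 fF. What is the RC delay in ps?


Step 1: tau = R * C
Step 2: tau = 1852 * 4.7 fF = 1852 * 4.7e-15 F
Step 3: tau = 8.7044e-12 s = 8.7044 ps

8.7044


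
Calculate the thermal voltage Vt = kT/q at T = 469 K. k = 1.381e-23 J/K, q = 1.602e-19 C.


Step 1: kT = 1.381e-23 * 469 = 6.47689e-21 J
Step 2: Vt = kT/q = 6.47689e-21 / 1.602e-19
Step 3: Vt = 0.04043 V

0.04043


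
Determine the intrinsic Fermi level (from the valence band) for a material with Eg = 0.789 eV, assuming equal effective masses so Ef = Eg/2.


Step 1: For an intrinsic semiconductor, the Fermi level sits at midgap.
Step 2: Ef = Eg / 2 = 0.789 / 2 = 0.3945 eV

0.3945


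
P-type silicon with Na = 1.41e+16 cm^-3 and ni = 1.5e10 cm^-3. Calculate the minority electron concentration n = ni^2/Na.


Step 1: Majority hole concentration p ≈ Na = 1.41e+16 cm^-3
Step 2: n = ni^2 / Na = (1.5e10)^2 / 1.41e+16
Step 3: n = 1.60e+04 cm^-3

1.60e+04


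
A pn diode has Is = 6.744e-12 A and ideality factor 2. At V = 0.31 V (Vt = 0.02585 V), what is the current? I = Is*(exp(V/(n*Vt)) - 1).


Step 1: V/(n*Vt) = 0.31/(2*0.02585) = 5.9961
Step 2: exp(5.9961) = 4.0186e+02
Step 3: I = 6.744e-12 * (4.0186e+02 - 1) = 2.70e-09 A

2.70e-09


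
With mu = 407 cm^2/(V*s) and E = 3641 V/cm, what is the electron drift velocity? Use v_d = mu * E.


Step 1: v_d = mu * E
Step 2: v_d = 407 * 3641 = 1481887
Step 3: v_d = 1.48e+06 cm/s

1.48e+06


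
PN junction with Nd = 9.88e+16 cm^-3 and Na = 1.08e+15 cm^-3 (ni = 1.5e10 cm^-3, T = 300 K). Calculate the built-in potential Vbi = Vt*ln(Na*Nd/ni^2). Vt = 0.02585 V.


Step 1: Compute Na*Nd/ni^2 = 1.08e+15 * 9.88e+16 / (1.5e10)^2 = 4.7424e+11
Step 2: ln(4.7424e+11) = 26.8850
Step 3: Vbi = 0.02585 * 26.8850 = 0.695 V

0.695


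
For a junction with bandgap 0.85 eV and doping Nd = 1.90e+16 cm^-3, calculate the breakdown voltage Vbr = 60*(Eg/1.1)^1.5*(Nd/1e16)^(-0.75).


Step 1: Eg/1.1 = 0.85/1.1 = 0.772727
Step 2: (Eg/1.1)^1.5 = 0.772727^1.5 = 0.679265
Step 3: (Nd/1e16)^(-0.75) = (1.9)^(-0.75) = 0.617924
Step 4: Vbr = 60 * 0.679265 * 0.617924 = 25.2 V

25.2


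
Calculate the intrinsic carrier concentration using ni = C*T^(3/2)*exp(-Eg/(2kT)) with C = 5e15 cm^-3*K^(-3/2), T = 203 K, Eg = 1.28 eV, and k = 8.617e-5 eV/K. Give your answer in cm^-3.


Step 1: Compute kT = 8.617e-5 * 203 = 0.01749251 eV
Step 2: Exponent = -Eg/(2kT) = -1.28/(2*0.01749251) = -36.58709
Step 3: T^(3/2) = 203^1.5 = 2892.30
Step 4: ni = 5e15 * 2892.30 * exp(-36.58709) = 1.86e+03 cm^-3

1.86e+03


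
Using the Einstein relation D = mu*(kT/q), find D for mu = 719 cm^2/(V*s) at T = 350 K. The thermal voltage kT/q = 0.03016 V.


Step 1: D = mu * (kT/q)
Step 2: D = 719 * 0.03016
Step 3: D = 21.69 cm^2/s

21.69


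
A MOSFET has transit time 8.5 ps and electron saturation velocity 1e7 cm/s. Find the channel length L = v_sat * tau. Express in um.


Step 1: tau in seconds = 8.5 ps * 1e-12 = 8.5000e-12 s
Step 2: L = v_sat * tau = 1e7 * 8.5000e-12 = 8.5000e-05 cm
Step 3: L in um = 8.5000e-05 * 1e4 = 0.85 um

0.85


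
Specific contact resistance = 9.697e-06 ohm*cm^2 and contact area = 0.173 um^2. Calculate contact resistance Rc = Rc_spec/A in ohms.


Step 1: Convert area to cm^2: 0.173 um^2 = 1.7300e-09 cm^2
Step 2: Rc = Rc_spec / A = 9.697e-06 / 1.7300e-09
Step 3: Rc = 5.61e+03 ohms

5.61e+03


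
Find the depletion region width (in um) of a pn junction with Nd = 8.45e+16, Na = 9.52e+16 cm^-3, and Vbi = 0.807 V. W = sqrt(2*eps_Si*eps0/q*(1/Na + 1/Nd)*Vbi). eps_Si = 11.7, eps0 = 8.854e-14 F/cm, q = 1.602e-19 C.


Step 1: 1/Na + 1/Nd = 1/9.52e+16 + 1/8.45e+16 = 2.23385e-17
Step 2: 2*eps*eps0/q = 2*11.7*8.854e-14/1.602e-19 = 1.293281e+07
Step 3: W^2 = 1.293281e+07 * 2.23385e-17 * 0.807 = 2.33142e-10
Step 4: W = sqrt(2.33142e-10) = 1.527e-05 cm = 0.1527 um

0.1527


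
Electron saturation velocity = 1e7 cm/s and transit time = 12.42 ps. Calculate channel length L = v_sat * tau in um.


Step 1: tau in seconds = 12.42 ps * 1e-12 = 1.2420e-11 s
Step 2: L = v_sat * tau = 1e7 * 1.2420e-11 = 1.2420e-04 cm
Step 3: L in um = 1.2420e-04 * 1e4 = 1.242 um

1.242


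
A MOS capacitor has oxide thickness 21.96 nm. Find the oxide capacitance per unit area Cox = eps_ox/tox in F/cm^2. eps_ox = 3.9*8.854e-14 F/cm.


Step 1: eps_ox = 3.9 * 8.854e-14 = 3.45306e-13 F/cm
Step 2: tox in cm = 21.96 nm * 1e-7 = 2.1960e-06 cm
Step 3: Cox = 3.45306e-13 / 2.1960e-06 = 1.57e-07 F/cm^2

1.57e-07


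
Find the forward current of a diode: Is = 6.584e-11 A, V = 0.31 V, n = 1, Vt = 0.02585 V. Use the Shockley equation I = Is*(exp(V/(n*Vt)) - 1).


Step 1: V/(n*Vt) = 0.31/(1*0.02585) = 11.9923
Step 2: exp(11.9923) = 1.6151e+05
Step 3: I = 6.584e-11 * (1.6151e+05 - 1) = 1.06e-05 A

1.06e-05


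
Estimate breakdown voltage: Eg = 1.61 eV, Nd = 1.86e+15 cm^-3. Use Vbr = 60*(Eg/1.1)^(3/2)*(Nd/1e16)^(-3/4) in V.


Step 1: Eg/1.1 = 1.61/1.1 = 1.463636
Step 2: (Eg/1.1)^1.5 = 1.463636^1.5 = 1.770719
Step 3: (Nd/1e16)^(-0.75) = (0.186)^(-0.75) = 3.530736
Step 4: Vbr = 60 * 1.770719 * 3.530736 = 375.1 V

375.1


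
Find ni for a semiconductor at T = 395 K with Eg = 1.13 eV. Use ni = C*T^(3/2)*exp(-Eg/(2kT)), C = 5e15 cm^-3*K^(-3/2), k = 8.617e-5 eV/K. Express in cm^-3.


Step 1: Compute kT = 8.617e-5 * 395 = 0.03403715 eV
Step 2: Exponent = -Eg/(2kT) = -1.13/(2*0.03403715) = -16.59951
Step 3: T^(3/2) = 395^1.5 = 7850.47
Step 4: ni = 5e15 * 7850.47 * exp(-16.59951) = 2.43e+12 cm^-3

2.43e+12


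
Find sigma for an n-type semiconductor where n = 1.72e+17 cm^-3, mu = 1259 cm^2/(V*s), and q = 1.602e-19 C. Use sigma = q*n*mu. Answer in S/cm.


Step 1: sigma = q * n * mu
Step 2: sigma = 1.602e-19 * 1.72e+17 * 1259
Step 3: sigma = 3.469e+01 S/cm

3.469e+01


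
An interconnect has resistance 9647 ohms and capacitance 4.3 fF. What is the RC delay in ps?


Step 1: tau = R * C
Step 2: tau = 9647 * 4.3 fF = 9647 * 4.3e-15 F
Step 3: tau = 4.14821e-11 s = 41.4821 ps

41.4821


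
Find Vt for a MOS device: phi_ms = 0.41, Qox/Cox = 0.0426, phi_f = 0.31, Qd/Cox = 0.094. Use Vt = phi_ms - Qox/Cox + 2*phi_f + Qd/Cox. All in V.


Step 1: Vt = phi_ms - Qox/Cox + 2*phi_f + Qd/Cox
Step 2: Vt = 0.41 - 0.0426 + 2*0.31 + 0.094
Step 3: Vt = 0.41 - 0.0426 + 0.62 + 0.094
Step 4: Vt = 1.0814 V

1.0814


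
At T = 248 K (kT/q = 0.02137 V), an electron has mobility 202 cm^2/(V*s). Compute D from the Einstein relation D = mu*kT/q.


Step 1: D = mu * (kT/q)
Step 2: D = 202 * 0.02137
Step 3: D = 4.32 cm^2/s

4.32


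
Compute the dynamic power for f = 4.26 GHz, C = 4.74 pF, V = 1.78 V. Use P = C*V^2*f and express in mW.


Step 1: V^2 = 1.78^2 = 3.1684 V^2
Step 2: P = C*V^2*f = 4.74e-12 F * 3.1684 * 4.26e9 Hz
Step 3: P = 6.397760016e-02 W
Step 4: P = 63.978 mW

63.978


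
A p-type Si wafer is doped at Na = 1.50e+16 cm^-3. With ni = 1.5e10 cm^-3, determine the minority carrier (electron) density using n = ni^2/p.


Step 1: Majority hole concentration p ≈ Na = 1.50e+16 cm^-3
Step 2: n = ni^2 / Na = (1.5e10)^2 / 1.50e+16
Step 3: n = 1.50e+04 cm^-3

1.50e+04


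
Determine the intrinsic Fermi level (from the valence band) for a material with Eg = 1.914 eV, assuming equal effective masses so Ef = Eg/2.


Step 1: For an intrinsic semiconductor, the Fermi level sits at midgap.
Step 2: Ef = Eg / 2 = 1.914 / 2 = 0.957 eV

0.957


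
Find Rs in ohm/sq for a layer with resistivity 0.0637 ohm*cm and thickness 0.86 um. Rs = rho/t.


Step 1: Convert thickness to cm: t = 0.86 um = 8.6000e-05 cm
Step 2: Rs = rho / t = 0.0637 / 8.6000e-05
Step 3: Rs = 740.7 ohm/sq

740.7


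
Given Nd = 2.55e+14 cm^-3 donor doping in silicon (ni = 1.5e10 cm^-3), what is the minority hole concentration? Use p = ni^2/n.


Step 1: Since Nd >> ni, n ≈ Nd = 2.55e+14 cm^-3
Step 2: p = ni^2 / n = (1.5e10)^2 / 2.55e+14
Step 3: p = 2.25e20 / 2.55e+14 = 8.82e+05 cm^-3

8.82e+05


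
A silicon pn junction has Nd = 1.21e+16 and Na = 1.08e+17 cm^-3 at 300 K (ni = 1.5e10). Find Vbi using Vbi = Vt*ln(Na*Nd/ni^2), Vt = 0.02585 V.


Step 1: Compute Na*Nd/ni^2 = 1.08e+17 * 1.21e+16 / (1.5e10)^2 = 5.8080e+12
Step 2: ln(5.8080e+12) = 29.3903
Step 3: Vbi = 0.02585 * 29.3903 = 0.76 V

0.76


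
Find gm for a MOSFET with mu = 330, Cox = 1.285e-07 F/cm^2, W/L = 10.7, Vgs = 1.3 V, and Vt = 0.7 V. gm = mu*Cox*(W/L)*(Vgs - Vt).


Step 1: Vov = Vgs - Vt = 1.3 - 0.7 = 0.6 V
Step 2: gm = mu * Cox * (W/L) * Vov
Step 3: gm = 330 * 1.285e-07 * 10.7 * 0.6 = 2.72e-04 S

2.72e-04


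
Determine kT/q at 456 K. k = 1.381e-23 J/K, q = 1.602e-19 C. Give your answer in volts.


Step 1: kT = 1.381e-23 * 456 = 6.29736e-21 J
Step 2: Vt = kT/q = 6.29736e-21 / 1.602e-19
Step 3: Vt = 0.03931 V

0.03931


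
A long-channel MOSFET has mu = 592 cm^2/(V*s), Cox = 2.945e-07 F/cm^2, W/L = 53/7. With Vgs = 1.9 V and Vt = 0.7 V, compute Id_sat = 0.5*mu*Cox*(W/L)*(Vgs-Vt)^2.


Step 1: Overdrive voltage Vov = Vgs - Vt = 1.9 - 0.7 = 1.2 V
Step 2: W/L = 53/7 = 7.57143
Step 3: Id = 0.5 * 592 * 2.945e-07 * 7.57143 * 1.2^2
Step 4: Id = 9.50e-04 A

9.50e-04


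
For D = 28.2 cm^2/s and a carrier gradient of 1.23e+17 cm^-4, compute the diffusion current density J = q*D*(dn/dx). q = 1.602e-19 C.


Step 1: J = q * D * (dn/dx)
Step 2: J = 1.602e-19 * 28.2 * 1.23e+17
Step 3: J = 5.56e-01 A/cm^2

5.56e-01


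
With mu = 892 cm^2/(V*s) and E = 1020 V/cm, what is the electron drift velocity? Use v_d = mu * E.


Step 1: v_d = mu * E
Step 2: v_d = 892 * 1020 = 909840
Step 3: v_d = 9.10e+05 cm/s

9.10e+05


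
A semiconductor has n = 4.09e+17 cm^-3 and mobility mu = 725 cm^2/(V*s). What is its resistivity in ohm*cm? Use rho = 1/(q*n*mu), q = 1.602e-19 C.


Step 1: sigma = q * n * mu = 1.602e-19 * 4.09e+17 * 725 = 4.75033e+01 S/cm
Step 2: rho = 1 / sigma = 1 / 4.75033e+01 = 0.02105 ohm*cm

0.02105


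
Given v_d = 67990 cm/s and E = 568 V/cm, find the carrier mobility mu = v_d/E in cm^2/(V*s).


Step 1: mu = v_d / E
Step 2: mu = 67990 / 568
Step 3: mu = 119.7 cm^2/(V*s)

119.7


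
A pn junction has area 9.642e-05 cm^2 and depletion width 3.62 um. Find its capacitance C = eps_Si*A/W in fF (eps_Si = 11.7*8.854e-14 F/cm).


Step 1: eps_Si = 11.7 * 8.854e-14 = 1.035918e-12 F/cm
Step 2: W in cm = 3.62 * 1e-4 = 3.62e-04 cm
Step 3: C = 1.035918e-12 * 9.642e-05 / 3.62e-04 = 2.759205e-13 F
Step 4: C = 275.92 fF

275.92


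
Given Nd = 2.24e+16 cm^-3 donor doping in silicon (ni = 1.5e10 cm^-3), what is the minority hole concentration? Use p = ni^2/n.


Step 1: Since Nd >> ni, n ≈ Nd = 2.24e+16 cm^-3
Step 2: p = ni^2 / n = (1.5e10)^2 / 2.24e+16
Step 3: p = 2.25e20 / 2.24e+16 = 1.00e+04 cm^-3

1.00e+04


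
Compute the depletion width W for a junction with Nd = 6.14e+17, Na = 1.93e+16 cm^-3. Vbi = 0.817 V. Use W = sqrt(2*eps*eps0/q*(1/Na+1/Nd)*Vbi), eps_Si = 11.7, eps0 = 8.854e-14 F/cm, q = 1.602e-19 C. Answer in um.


Step 1: 1/Na + 1/Nd = 1/1.93e+16 + 1/6.14e+17 = 5.34421e-17
Step 2: 2*eps*eps0/q = 2*11.7*8.854e-14/1.602e-19 = 1.293281e+07
Step 3: W^2 = 1.293281e+07 * 5.34421e-17 * 0.817 = 5.64675e-10
Step 4: W = sqrt(5.64675e-10) = 2.376e-05 cm = 0.2376 um

0.2376


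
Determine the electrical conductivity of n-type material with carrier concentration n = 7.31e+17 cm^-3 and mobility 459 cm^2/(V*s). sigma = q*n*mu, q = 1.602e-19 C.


Step 1: sigma = q * n * mu
Step 2: sigma = 1.602e-19 * 7.31e+17 * 459
Step 3: sigma = 5.375e+01 S/cm

5.375e+01


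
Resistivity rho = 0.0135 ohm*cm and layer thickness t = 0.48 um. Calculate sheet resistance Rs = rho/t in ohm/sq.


Step 1: Convert thickness to cm: t = 0.48 um = 4.8000e-05 cm
Step 2: Rs = rho / t = 0.0135 / 4.8000e-05
Step 3: Rs = 281.3 ohm/sq

281.3


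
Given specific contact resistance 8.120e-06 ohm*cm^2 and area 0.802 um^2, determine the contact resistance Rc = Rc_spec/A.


Step 1: Convert area to cm^2: 0.802 um^2 = 8.0200e-09 cm^2
Step 2: Rc = Rc_spec / A = 8.120e-06 / 8.0200e-09
Step 3: Rc = 1.01e+03 ohms

1.01e+03


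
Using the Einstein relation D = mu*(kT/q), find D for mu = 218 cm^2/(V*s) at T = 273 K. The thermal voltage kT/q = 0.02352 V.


Step 1: D = mu * (kT/q)
Step 2: D = 218 * 0.02352
Step 3: D = 5.13 cm^2/s

5.13


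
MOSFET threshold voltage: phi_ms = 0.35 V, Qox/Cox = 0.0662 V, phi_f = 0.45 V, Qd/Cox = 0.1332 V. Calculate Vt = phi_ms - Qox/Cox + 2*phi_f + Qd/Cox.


Step 1: Vt = phi_ms - Qox/Cox + 2*phi_f + Qd/Cox
Step 2: Vt = 0.35 - 0.0662 + 2*0.45 + 0.1332
Step 3: Vt = 0.35 - 0.0662 + 0.9 + 0.1332
Step 4: Vt = 1.317 V

1.317


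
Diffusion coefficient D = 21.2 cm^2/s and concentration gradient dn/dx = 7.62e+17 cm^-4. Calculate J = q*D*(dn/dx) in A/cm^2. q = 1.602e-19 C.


Step 1: J = q * D * (dn/dx)
Step 2: J = 1.602e-19 * 21.2 * 7.62e+17
Step 3: J = 2.59e+00 A/cm^2

2.59e+00


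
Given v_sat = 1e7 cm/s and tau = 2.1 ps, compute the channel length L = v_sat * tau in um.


Step 1: tau in seconds = 2.1 ps * 1e-12 = 2.1000e-12 s
Step 2: L = v_sat * tau = 1e7 * 2.1000e-12 = 2.1000e-05 cm
Step 3: L in um = 2.1000e-05 * 1e4 = 0.21 um

0.21


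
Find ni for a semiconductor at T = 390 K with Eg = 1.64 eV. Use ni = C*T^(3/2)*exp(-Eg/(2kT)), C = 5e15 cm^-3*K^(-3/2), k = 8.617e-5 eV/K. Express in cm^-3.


Step 1: Compute kT = 8.617e-5 * 390 = 0.0336063 eV
Step 2: Exponent = -Eg/(2kT) = -1.64/(2*0.0336063) = -24.40019
Step 3: T^(3/2) = 390^1.5 = 7701.88
Step 4: ni = 5e15 * 7701.88 * exp(-24.40019) = 9.74e+08 cm^-3

9.74e+08


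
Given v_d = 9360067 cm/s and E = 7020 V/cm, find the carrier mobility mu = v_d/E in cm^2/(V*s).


Step 1: mu = v_d / E
Step 2: mu = 9360067 / 7020
Step 3: mu = 1333.34 cm^2/(V*s)

1333.34


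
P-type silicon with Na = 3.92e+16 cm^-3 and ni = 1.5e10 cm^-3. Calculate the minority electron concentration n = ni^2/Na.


Step 1: Majority hole concentration p ≈ Na = 3.92e+16 cm^-3
Step 2: n = ni^2 / Na = (1.5e10)^2 / 3.92e+16
Step 3: n = 5.74e+03 cm^-3

5.74e+03


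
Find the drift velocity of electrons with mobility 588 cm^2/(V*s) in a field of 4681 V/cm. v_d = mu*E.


Step 1: v_d = mu * E
Step 2: v_d = 588 * 4681 = 2752428
Step 3: v_d = 2.75e+06 cm/s

2.75e+06


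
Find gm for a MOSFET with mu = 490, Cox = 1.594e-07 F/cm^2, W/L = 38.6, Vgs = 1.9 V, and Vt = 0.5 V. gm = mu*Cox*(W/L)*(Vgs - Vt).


Step 1: Vov = Vgs - Vt = 1.9 - 0.5 = 1.4 V
Step 2: gm = mu * Cox * (W/L) * Vov
Step 3: gm = 490 * 1.594e-07 * 38.6 * 1.4 = 4.22e-03 S

4.22e-03


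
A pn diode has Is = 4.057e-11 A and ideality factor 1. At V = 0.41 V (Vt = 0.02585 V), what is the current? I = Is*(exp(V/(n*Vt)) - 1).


Step 1: V/(n*Vt) = 0.41/(1*0.02585) = 15.8607
Step 2: exp(15.8607) = 7.7306e+06
Step 3: I = 4.057e-11 * (7.7306e+06 - 1) = 3.14e-04 A

3.14e-04


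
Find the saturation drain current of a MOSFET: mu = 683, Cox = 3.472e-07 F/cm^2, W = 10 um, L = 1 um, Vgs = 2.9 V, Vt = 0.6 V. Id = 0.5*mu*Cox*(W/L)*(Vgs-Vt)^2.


Step 1: Overdrive voltage Vov = Vgs - Vt = 2.9 - 0.6 = 2.3 V
Step 2: W/L = 10/1 = 10
Step 3: Id = 0.5 * 683 * 3.472e-07 * 10 * 2.3^2
Step 4: Id = 6.27e-03 A

6.27e-03


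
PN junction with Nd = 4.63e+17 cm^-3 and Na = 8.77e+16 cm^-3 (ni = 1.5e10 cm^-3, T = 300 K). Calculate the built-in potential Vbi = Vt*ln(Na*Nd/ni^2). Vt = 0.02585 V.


Step 1: Compute Na*Nd/ni^2 = 8.77e+16 * 4.63e+17 / (1.5e10)^2 = 1.8047e+14
Step 2: ln(1.8047e+14) = 32.8266
Step 3: Vbi = 0.02585 * 32.8266 = 0.849 V

0.849


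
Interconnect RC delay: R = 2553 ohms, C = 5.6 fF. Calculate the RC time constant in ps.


Step 1: tau = R * C
Step 2: tau = 2553 * 5.6 fF = 2553 * 5.6e-15 F
Step 3: tau = 1.42968e-11 s = 14.2968 ps

14.2968


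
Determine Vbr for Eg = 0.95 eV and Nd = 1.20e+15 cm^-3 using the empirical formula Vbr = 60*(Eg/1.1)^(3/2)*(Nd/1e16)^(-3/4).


Step 1: Eg/1.1 = 0.95/1.1 = 0.863636
Step 2: (Eg/1.1)^1.5 = 0.863636^1.5 = 0.802594
Step 3: (Nd/1e16)^(-0.75) = (0.12)^(-0.75) = 4.904718
Step 4: Vbr = 60 * 0.802594 * 4.904718 = 236.2 V

236.2


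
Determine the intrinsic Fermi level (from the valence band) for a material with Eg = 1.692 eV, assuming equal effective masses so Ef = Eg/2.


Step 1: For an intrinsic semiconductor, the Fermi level sits at midgap.
Step 2: Ef = Eg / 2 = 1.692 / 2 = 0.846 eV

0.846


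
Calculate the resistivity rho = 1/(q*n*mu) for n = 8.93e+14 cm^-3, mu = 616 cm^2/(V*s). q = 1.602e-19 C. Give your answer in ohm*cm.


Step 1: sigma = q * n * mu = 1.602e-19 * 8.93e+14 * 616 = 8.81241e-02 S/cm
Step 2: rho = 1 / sigma = 1 / 8.81241e-02 = 11.35 ohm*cm

11.35


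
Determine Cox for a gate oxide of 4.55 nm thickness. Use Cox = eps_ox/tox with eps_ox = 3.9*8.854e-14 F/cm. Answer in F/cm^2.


Step 1: eps_ox = 3.9 * 8.854e-14 = 3.45306e-13 F/cm
Step 2: tox in cm = 4.55 nm * 1e-7 = 4.5500e-07 cm
Step 3: Cox = 3.45306e-13 / 4.5500e-07 = 7.59e-07 F/cm^2

7.59e-07


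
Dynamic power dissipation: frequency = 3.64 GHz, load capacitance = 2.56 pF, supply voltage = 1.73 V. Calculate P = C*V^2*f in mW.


Step 1: V^2 = 1.73^2 = 2.9929 V^2
Step 2: P = C*V^2*f = 2.56e-12 F * 2.9929 * 3.64e9 Hz
Step 3: P = 2.788903936e-02 W
Step 4: P = 27.889 mW

27.889


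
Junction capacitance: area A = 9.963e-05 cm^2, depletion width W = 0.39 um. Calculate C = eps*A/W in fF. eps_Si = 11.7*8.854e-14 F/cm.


Step 1: eps_Si = 11.7 * 8.854e-14 = 1.035918e-12 F/cm
Step 2: W in cm = 0.39 * 1e-4 = 3.90e-05 cm
Step 3: C = 1.035918e-12 * 9.963e-05 / 3.90e-05 = 2.646372e-12 F
Step 4: C = 2646.37 fF

2646.37


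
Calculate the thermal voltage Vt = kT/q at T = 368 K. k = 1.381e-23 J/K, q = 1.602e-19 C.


Step 1: kT = 1.381e-23 * 368 = 5.08208e-21 J
Step 2: Vt = kT/q = 5.08208e-21 / 1.602e-19
Step 3: Vt = 0.03172 V

0.03172


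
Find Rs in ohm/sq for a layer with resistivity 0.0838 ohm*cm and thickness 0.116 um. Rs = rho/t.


Step 1: Convert thickness to cm: t = 0.116 um = 1.1600e-05 cm
Step 2: Rs = rho / t = 0.0838 / 1.1600e-05
Step 3: Rs = 7224.1 ohm/sq

7224.1


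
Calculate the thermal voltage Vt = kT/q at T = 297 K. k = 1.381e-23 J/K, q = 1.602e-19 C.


Step 1: kT = 1.381e-23 * 297 = 4.10157e-21 J
Step 2: Vt = kT/q = 4.10157e-21 / 1.602e-19
Step 3: Vt = 0.0256 V

0.0256


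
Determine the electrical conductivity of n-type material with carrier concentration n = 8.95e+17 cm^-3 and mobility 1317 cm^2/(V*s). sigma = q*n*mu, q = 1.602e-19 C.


Step 1: sigma = q * n * mu
Step 2: sigma = 1.602e-19 * 8.95e+17 * 1317
Step 3: sigma = 1.888e+02 S/cm

1.888e+02


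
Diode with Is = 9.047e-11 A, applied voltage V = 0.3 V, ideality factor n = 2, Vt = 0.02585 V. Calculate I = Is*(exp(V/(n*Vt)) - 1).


Step 1: V/(n*Vt) = 0.3/(2*0.02585) = 5.8027
Step 2: exp(5.8027) = 3.3119e+02
Step 3: I = 9.047e-11 * (3.3119e+02 - 1) = 2.99e-08 A

2.99e-08


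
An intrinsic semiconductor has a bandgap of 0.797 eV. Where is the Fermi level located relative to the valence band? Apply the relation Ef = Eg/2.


Step 1: For an intrinsic semiconductor, the Fermi level sits at midgap.
Step 2: Ef = Eg / 2 = 0.797 / 2 = 0.3985 eV

0.3985


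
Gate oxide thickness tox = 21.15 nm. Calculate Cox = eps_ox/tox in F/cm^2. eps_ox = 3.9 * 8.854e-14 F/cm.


Step 1: eps_ox = 3.9 * 8.854e-14 = 3.45306e-13 F/cm
Step 2: tox in cm = 21.15 nm * 1e-7 = 2.1150e-06 cm
Step 3: Cox = 3.45306e-13 / 2.1150e-06 = 1.63e-07 F/cm^2

1.63e-07


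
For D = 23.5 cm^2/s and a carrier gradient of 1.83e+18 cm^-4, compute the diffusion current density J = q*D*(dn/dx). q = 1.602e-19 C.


Step 1: J = q * D * (dn/dx)
Step 2: J = 1.602e-19 * 23.5 * 1.83e+18
Step 3: J = 6.89e+00 A/cm^2

6.89e+00


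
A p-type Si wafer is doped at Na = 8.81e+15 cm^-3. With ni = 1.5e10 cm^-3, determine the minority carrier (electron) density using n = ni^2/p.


Step 1: Majority hole concentration p ≈ Na = 8.81e+15 cm^-3
Step 2: n = ni^2 / Na = (1.5e10)^2 / 8.81e+15
Step 3: n = 2.55e+04 cm^-3

2.55e+04


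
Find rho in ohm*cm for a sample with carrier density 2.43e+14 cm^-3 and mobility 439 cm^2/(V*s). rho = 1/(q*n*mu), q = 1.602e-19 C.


Step 1: sigma = q * n * mu = 1.602e-19 * 2.43e+14 * 439 = 1.70897e-02 S/cm
Step 2: rho = 1 / sigma = 1 / 1.70897e-02 = 58.51 ohm*cm

58.51


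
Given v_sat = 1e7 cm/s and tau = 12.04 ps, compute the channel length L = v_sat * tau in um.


Step 1: tau in seconds = 12.04 ps * 1e-12 = 1.2040e-11 s
Step 2: L = v_sat * tau = 1e7 * 1.2040e-11 = 1.2040e-04 cm
Step 3: L in um = 1.2040e-04 * 1e4 = 1.204 um

1.204


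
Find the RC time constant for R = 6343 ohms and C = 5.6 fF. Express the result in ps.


Step 1: tau = R * C
Step 2: tau = 6343 * 5.6 fF = 6343 * 5.6e-15 F
Step 3: tau = 3.55208e-11 s = 35.5208 ps

35.5208


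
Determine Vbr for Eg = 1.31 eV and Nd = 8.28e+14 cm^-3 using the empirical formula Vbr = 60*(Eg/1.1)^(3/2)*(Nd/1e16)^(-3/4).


Step 1: Eg/1.1 = 1.31/1.1 = 1.190909
Step 2: (Eg/1.1)^1.5 = 1.190909^1.5 = 1.299624
Step 3: (Nd/1e16)^(-0.75) = (0.0828)^(-0.75) = 6.478542
Step 4: Vbr = 60 * 1.299624 * 6.478542 = 505.2 V

505.2


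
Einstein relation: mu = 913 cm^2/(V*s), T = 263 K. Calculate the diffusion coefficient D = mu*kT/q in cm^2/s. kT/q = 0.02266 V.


Step 1: D = mu * (kT/q)
Step 2: D = 913 * 0.02266
Step 3: D = 20.69 cm^2/s

20.69


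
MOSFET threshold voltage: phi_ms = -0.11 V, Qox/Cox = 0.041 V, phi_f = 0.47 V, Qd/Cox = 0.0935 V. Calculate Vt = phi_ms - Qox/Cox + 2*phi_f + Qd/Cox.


Step 1: Vt = phi_ms - Qox/Cox + 2*phi_f + Qd/Cox
Step 2: Vt = -0.11 - 0.041 + 2*0.47 + 0.0935
Step 3: Vt = -0.11 - 0.041 + 0.94 + 0.0935
Step 4: Vt = 0.8825 V

0.8825


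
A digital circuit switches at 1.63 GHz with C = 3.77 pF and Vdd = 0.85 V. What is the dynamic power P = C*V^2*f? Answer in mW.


Step 1: V^2 = 0.85^2 = 0.7225 V^2
Step 2: P = C*V^2*f = 3.77e-12 F * 0.7225 * 1.63e9 Hz
Step 3: P = 4.43983475e-03 W
Step 4: P = 4.44 mW

4.44


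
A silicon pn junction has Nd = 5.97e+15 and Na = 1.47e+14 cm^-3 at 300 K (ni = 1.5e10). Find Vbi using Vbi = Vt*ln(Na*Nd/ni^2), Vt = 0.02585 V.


Step 1: Compute Na*Nd/ni^2 = 1.47e+14 * 5.97e+15 / (1.5e10)^2 = 3.9004e+09
Step 2: ln(3.9004e+09) = 22.0843
Step 3: Vbi = 0.02585 * 22.0843 = 0.571 V

0.571


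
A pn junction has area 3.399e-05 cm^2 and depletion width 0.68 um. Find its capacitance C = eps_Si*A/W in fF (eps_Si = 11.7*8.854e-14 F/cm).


Step 1: eps_Si = 11.7 * 8.854e-14 = 1.035918e-12 F/cm
Step 2: W in cm = 0.68 * 1e-4 = 6.80e-05 cm
Step 3: C = 1.035918e-12 * 3.399e-05 / 6.80e-05 = 5.178067e-13 F
Step 4: C = 517.81 fF

517.81


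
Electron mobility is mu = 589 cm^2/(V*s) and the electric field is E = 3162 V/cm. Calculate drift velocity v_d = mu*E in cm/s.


Step 1: v_d = mu * E
Step 2: v_d = 589 * 3162 = 1862418
Step 3: v_d = 1.86e+06 cm/s

1.86e+06


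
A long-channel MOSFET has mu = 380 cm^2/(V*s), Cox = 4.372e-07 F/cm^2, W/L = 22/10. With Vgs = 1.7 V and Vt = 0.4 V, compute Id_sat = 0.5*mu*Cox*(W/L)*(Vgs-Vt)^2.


Step 1: Overdrive voltage Vov = Vgs - Vt = 1.7 - 0.4 = 1.3 V
Step 2: W/L = 22/10 = 2.2
Step 3: Id = 0.5 * 380 * 4.372e-07 * 2.2 * 1.3^2
Step 4: Id = 3.09e-04 A

3.09e-04


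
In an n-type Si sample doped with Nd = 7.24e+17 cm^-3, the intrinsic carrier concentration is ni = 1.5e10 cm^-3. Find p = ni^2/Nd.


Step 1: Since Nd >> ni, n ≈ Nd = 7.24e+17 cm^-3
Step 2: p = ni^2 / n = (1.5e10)^2 / 7.24e+17
Step 3: p = 2.25e20 / 7.24e+17 = 3.11e+02 cm^-3

3.11e+02


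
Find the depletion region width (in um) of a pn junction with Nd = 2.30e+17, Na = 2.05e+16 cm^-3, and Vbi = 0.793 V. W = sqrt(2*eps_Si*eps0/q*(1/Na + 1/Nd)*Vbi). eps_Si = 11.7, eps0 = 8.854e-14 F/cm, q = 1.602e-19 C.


Step 1: 1/Na + 1/Nd = 1/2.05e+16 + 1/2.30e+17 = 5.31283e-17
Step 2: 2*eps*eps0/q = 2*11.7*8.854e-14/1.602e-19 = 1.293281e+07
Step 3: W^2 = 1.293281e+07 * 5.31283e-17 * 0.793 = 5.44869e-10
Step 4: W = sqrt(5.44869e-10) = 2.334e-05 cm = 0.2334 um

0.2334


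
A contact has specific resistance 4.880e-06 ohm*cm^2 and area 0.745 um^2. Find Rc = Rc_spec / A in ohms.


Step 1: Convert area to cm^2: 0.745 um^2 = 7.4500e-09 cm^2
Step 2: Rc = Rc_spec / A = 4.880e-06 / 7.4500e-09
Step 3: Rc = 6.55e+02 ohms

6.55e+02


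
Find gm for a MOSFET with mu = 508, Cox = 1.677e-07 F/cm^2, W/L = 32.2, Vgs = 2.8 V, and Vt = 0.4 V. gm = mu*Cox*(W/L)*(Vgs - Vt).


Step 1: Vov = Vgs - Vt = 2.8 - 0.4 = 2.4 V
Step 2: gm = mu * Cox * (W/L) * Vov
Step 3: gm = 508 * 1.677e-07 * 32.2 * 2.4 = 6.58e-03 S

6.58e-03


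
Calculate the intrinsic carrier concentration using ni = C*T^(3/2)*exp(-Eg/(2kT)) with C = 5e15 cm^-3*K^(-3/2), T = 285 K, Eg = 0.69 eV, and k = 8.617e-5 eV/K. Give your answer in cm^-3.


Step 1: Compute kT = 8.617e-5 * 285 = 0.02455845 eV
Step 2: Exponent = -Eg/(2kT) = -0.69/(2*0.02455845) = -14.04812
Step 3: T^(3/2) = 285^1.5 = 4811.35
Step 4: ni = 5e15 * 4811.35 * exp(-14.04812) = 1.91e+13 cm^-3

1.91e+13


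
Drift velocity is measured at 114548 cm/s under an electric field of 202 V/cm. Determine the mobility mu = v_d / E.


Step 1: mu = v_d / E
Step 2: mu = 114548 / 202
Step 3: mu = 567.07 cm^2/(V*s)

567.07


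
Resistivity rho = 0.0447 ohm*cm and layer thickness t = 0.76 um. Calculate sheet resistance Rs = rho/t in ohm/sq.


Step 1: Convert thickness to cm: t = 0.76 um = 7.6000e-05 cm
Step 2: Rs = rho / t = 0.0447 / 7.6000e-05
Step 3: Rs = 588.2 ohm/sq

588.2


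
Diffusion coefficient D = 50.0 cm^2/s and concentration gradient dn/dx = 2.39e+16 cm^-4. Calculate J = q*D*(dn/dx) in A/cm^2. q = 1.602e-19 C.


Step 1: J = q * D * (dn/dx)
Step 2: J = 1.602e-19 * 50.0 * 2.39e+16
Step 3: J = 1.91e-01 A/cm^2

1.91e-01


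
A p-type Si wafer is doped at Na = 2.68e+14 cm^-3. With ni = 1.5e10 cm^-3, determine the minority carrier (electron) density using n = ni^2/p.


Step 1: Majority hole concentration p ≈ Na = 2.68e+14 cm^-3
Step 2: n = ni^2 / Na = (1.5e10)^2 / 2.68e+14
Step 3: n = 8.40e+05 cm^-3

8.40e+05


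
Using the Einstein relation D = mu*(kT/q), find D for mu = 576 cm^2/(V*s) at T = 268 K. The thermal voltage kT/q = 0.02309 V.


Step 1: D = mu * (kT/q)
Step 2: D = 576 * 0.02309
Step 3: D = 13.3 cm^2/s

13.3


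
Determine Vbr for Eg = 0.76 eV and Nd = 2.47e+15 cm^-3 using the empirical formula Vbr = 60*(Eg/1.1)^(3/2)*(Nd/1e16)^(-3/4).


Step 1: Eg/1.1 = 0.76/1.1 = 0.690909
Step 2: (Eg/1.1)^1.5 = 0.690909^1.5 = 0.574290
Step 3: (Nd/1e16)^(-0.75) = (0.247)^(-0.75) = 2.854153
Step 4: Vbr = 60 * 0.574290 * 2.854153 = 98.3 V

98.3


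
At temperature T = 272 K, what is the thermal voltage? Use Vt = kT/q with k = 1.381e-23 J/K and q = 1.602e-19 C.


Step 1: kT = 1.381e-23 * 272 = 3.75632e-21 J
Step 2: Vt = kT/q = 3.75632e-21 / 1.602e-19
Step 3: Vt = 0.02345 V

0.02345


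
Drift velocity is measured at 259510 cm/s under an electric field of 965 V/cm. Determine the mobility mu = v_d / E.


Step 1: mu = v_d / E
Step 2: mu = 259510 / 965
Step 3: mu = 268.92 cm^2/(V*s)

268.92


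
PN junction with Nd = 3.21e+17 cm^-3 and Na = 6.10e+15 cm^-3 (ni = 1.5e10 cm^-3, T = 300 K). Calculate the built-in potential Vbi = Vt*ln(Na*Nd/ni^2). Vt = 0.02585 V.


Step 1: Compute Na*Nd/ni^2 = 6.10e+15 * 3.21e+17 / (1.5e10)^2 = 8.7027e+12
Step 2: ln(8.7027e+12) = 29.7947
Step 3: Vbi = 0.02585 * 29.7947 = 0.77 V

0.77


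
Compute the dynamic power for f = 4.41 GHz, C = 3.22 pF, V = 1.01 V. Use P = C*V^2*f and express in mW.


Step 1: V^2 = 1.01^2 = 1.0201 V^2
Step 2: P = C*V^2*f = 3.22e-12 F * 1.0201 * 4.41e9 Hz
Step 3: P = 1.448562402e-02 W
Step 4: P = 14.486 mW

14.486


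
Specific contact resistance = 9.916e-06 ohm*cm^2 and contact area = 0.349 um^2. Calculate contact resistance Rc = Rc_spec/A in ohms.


Step 1: Convert area to cm^2: 0.349 um^2 = 3.4900e-09 cm^2
Step 2: Rc = Rc_spec / A = 9.916e-06 / 3.4900e-09
Step 3: Rc = 2.84e+03 ohms

2.84e+03


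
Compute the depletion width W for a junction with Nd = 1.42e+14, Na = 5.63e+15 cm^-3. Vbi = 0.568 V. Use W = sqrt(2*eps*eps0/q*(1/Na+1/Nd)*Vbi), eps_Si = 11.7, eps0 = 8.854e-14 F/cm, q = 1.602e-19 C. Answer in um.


Step 1: 1/Na + 1/Nd = 1/5.63e+15 + 1/1.42e+14 = 7.21987e-15
Step 2: 2*eps*eps0/q = 2*11.7*8.854e-14/1.602e-19 = 1.293281e+07
Step 3: W^2 = 1.293281e+07 * 7.21987e-15 * 0.568 = 5.30360e-08
Step 4: W = sqrt(5.30360e-08) = 2.303e-04 cm = 2.303 um

2.303


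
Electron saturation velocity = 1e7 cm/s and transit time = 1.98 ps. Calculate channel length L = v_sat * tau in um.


Step 1: tau in seconds = 1.98 ps * 1e-12 = 1.9800e-12 s
Step 2: L = v_sat * tau = 1e7 * 1.9800e-12 = 1.9800e-05 cm
Step 3: L in um = 1.9800e-05 * 1e4 = 0.198 um

0.198


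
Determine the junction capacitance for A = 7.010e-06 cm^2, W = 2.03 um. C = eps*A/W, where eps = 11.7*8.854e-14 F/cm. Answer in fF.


Step 1: eps_Si = 11.7 * 8.854e-14 = 1.035918e-12 F/cm
Step 2: W in cm = 2.03 * 1e-4 = 2.03e-04 cm
Step 3: C = 1.035918e-12 * 7.010e-06 / 2.03e-04 = 3.577234e-14 F
Step 4: C = 35.77 fF

35.77


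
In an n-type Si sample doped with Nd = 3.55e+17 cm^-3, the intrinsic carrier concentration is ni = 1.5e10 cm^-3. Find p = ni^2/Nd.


Step 1: Since Nd >> ni, n ≈ Nd = 3.55e+17 cm^-3
Step 2: p = ni^2 / n = (1.5e10)^2 / 3.55e+17
Step 3: p = 2.25e20 / 3.55e+17 = 6.34e+02 cm^-3

6.34e+02


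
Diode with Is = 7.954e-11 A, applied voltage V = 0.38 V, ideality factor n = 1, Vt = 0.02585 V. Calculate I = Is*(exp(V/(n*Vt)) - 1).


Step 1: V/(n*Vt) = 0.38/(1*0.02585) = 14.7002
Step 2: exp(14.7002) = 2.4222e+06
Step 3: I = 7.954e-11 * (2.4222e+06 - 1) = 1.93e-04 A

1.93e-04


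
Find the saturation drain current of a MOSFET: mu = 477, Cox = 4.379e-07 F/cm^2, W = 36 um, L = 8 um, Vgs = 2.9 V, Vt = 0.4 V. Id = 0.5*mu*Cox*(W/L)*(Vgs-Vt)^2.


Step 1: Overdrive voltage Vov = Vgs - Vt = 2.9 - 0.4 = 2.5 V
Step 2: W/L = 36/8 = 4.5
Step 3: Id = 0.5 * 477 * 4.379e-07 * 4.5 * 2.5^2
Step 4: Id = 2.94e-03 A

2.94e-03


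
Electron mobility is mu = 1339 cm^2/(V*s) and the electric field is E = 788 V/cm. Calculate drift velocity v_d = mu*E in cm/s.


Step 1: v_d = mu * E
Step 2: v_d = 1339 * 788 = 1055132
Step 3: v_d = 1.06e+06 cm/s

1.06e+06


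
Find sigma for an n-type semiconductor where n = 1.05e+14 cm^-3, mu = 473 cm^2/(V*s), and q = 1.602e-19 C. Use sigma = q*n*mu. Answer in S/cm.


Step 1: sigma = q * n * mu
Step 2: sigma = 1.602e-19 * 1.05e+14 * 473
Step 3: sigma = 7.956e-03 S/cm

7.956e-03


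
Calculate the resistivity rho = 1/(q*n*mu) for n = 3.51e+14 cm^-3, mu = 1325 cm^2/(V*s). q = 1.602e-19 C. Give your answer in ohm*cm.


Step 1: sigma = q * n * mu = 1.602e-19 * 3.51e+14 * 1325 = 7.45050e-02 S/cm
Step 2: rho = 1 / sigma = 1 / 7.45050e-02 = 13.42 ohm*cm

13.42


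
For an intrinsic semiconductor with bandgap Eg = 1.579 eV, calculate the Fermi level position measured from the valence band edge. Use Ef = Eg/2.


Step 1: For an intrinsic semiconductor, the Fermi level sits at midgap.
Step 2: Ef = Eg / 2 = 1.579 / 2 = 0.7895 eV

0.7895


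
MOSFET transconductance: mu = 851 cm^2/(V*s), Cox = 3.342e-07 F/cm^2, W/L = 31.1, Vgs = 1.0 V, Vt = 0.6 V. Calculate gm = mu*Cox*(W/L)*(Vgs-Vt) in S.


Step 1: Vov = Vgs - Vt = 1.0 - 0.6 = 0.4 V
Step 2: gm = mu * Cox * (W/L) * Vov
Step 3: gm = 851 * 3.342e-07 * 31.1 * 0.4 = 3.54e-03 S

3.54e-03


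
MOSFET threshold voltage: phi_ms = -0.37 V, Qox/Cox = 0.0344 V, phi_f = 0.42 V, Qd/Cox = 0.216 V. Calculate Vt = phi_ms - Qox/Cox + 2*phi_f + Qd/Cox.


Step 1: Vt = phi_ms - Qox/Cox + 2*phi_f + Qd/Cox
Step 2: Vt = -0.37 - 0.0344 + 2*0.42 + 0.216
Step 3: Vt = -0.37 - 0.0344 + 0.84 + 0.216
Step 4: Vt = 0.6516 V

0.6516


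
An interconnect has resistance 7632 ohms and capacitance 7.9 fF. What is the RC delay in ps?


Step 1: tau = R * C
Step 2: tau = 7632 * 7.9 fF = 7632 * 7.9e-15 F
Step 3: tau = 6.02928e-11 s = 60.2928 ps

60.2928


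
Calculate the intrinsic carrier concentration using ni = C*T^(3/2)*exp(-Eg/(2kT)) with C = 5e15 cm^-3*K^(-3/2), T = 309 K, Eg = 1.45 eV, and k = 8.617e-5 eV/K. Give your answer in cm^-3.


Step 1: Compute kT = 8.617e-5 * 309 = 0.02662653 eV
Step 2: Exponent = -Eg/(2kT) = -1.45/(2*0.02662653) = -27.22848
Step 3: T^(3/2) = 309^1.5 = 5431.72
Step 4: ni = 5e15 * 5431.72 * exp(-27.22848) = 4.06e+07 cm^-3

4.06e+07


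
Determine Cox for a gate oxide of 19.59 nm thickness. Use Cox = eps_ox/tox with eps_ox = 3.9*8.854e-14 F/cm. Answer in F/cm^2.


Step 1: eps_ox = 3.9 * 8.854e-14 = 3.45306e-13 F/cm
Step 2: tox in cm = 19.59 nm * 1e-7 = 1.9590e-06 cm
Step 3: Cox = 3.45306e-13 / 1.9590e-06 = 1.76e-07 F/cm^2

1.76e-07


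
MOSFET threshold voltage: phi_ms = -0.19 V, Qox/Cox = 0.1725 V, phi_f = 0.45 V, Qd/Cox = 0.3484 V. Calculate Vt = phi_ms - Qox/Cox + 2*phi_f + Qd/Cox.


Step 1: Vt = phi_ms - Qox/Cox + 2*phi_f + Qd/Cox
Step 2: Vt = -0.19 - 0.1725 + 2*0.45 + 0.3484
Step 3: Vt = -0.19 - 0.1725 + 0.9 + 0.3484
Step 4: Vt = 0.8859 V

0.8859


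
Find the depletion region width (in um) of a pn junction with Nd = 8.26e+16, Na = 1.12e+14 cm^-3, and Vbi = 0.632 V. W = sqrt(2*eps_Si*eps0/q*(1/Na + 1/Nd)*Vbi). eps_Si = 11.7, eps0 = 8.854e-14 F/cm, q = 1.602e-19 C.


Step 1: 1/Na + 1/Nd = 1/1.12e+14 + 1/8.26e+16 = 8.94068e-15
Step 2: 2*eps*eps0/q = 2*11.7*8.854e-14/1.602e-19 = 1.293281e+07
Step 3: W^2 = 1.293281e+07 * 8.94068e-15 * 0.632 = 7.30770e-08
Step 4: W = sqrt(7.30770e-08) = 2.703e-04 cm = 2.703 um

2.703


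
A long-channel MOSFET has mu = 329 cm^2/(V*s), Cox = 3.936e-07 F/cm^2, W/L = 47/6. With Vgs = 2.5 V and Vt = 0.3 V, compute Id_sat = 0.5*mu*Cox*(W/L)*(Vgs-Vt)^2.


Step 1: Overdrive voltage Vov = Vgs - Vt = 2.5 - 0.3 = 2.2 V
Step 2: W/L = 47/6 = 7.83333
Step 3: Id = 0.5 * 329 * 3.936e-07 * 7.83333 * 2.2^2
Step 4: Id = 2.45e-03 A

2.45e-03


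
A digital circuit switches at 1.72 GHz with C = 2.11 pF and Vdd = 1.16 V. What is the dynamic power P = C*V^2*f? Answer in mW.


Step 1: V^2 = 1.16^2 = 1.3456 V^2
Step 2: P = C*V^2*f = 2.11e-12 F * 1.3456 * 1.72e9 Hz
Step 3: P = 4.88345152e-03 W
Step 4: P = 4.883 mW

4.883


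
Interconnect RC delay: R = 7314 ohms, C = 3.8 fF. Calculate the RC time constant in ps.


Step 1: tau = R * C
Step 2: tau = 7314 * 3.8 fF = 7314 * 3.8e-15 F
Step 3: tau = 2.77932e-11 s = 27.7932 ps

27.7932


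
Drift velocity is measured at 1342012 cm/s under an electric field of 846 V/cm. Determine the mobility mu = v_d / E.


Step 1: mu = v_d / E
Step 2: mu = 1342012 / 846
Step 3: mu = 1586.3 cm^2/(V*s)

1586.3


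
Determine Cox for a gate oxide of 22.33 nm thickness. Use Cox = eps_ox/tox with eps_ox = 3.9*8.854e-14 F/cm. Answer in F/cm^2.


Step 1: eps_ox = 3.9 * 8.854e-14 = 3.45306e-13 F/cm
Step 2: tox in cm = 22.33 nm * 1e-7 = 2.2330e-06 cm
Step 3: Cox = 3.45306e-13 / 2.2330e-06 = 1.55e-07 F/cm^2

1.55e-07


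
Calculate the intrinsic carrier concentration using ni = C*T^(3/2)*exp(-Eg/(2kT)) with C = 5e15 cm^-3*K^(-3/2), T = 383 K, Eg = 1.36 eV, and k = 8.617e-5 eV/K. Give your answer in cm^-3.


Step 1: Compute kT = 8.617e-5 * 383 = 0.03300311 eV
Step 2: Exponent = -Eg/(2kT) = -1.36/(2*0.03300311) = -20.60412
Step 3: T^(3/2) = 383^1.5 = 7495.46
Step 4: ni = 5e15 * 7495.46 * exp(-20.60412) = 4.22e+10 cm^-3

4.22e+10


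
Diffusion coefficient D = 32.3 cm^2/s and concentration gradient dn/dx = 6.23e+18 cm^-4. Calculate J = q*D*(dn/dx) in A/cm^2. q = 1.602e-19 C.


Step 1: J = q * D * (dn/dx)
Step 2: J = 1.602e-19 * 32.3 * 6.23e+18
Step 3: J = 3.22e+01 A/cm^2

3.22e+01


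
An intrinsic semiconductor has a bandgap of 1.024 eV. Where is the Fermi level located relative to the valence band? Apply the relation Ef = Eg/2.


Step 1: For an intrinsic semiconductor, the Fermi level sits at midgap.
Step 2: Ef = Eg / 2 = 1.024 / 2 = 0.512 eV

0.512


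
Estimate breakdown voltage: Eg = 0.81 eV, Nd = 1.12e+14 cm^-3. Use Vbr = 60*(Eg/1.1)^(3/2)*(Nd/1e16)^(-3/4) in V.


Step 1: Eg/1.1 = 0.81/1.1 = 0.736364
Step 2: (Eg/1.1)^1.5 = 0.736364^1.5 = 0.631886
Step 3: (Nd/1e16)^(-0.75) = (0.0112)^(-0.75) = 29.046010
Step 4: Vbr = 60 * 0.631886 * 29.046010 = 1101.2 V

1101.2


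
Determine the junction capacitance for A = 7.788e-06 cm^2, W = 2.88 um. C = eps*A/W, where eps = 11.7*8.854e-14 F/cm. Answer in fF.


Step 1: eps_Si = 11.7 * 8.854e-14 = 1.035918e-12 F/cm
Step 2: W in cm = 2.88 * 1e-4 = 2.88e-04 cm
Step 3: C = 1.035918e-12 * 7.788e-06 / 2.88e-04 = 2.801295e-14 F
Step 4: C = 28.01 fF

28.01


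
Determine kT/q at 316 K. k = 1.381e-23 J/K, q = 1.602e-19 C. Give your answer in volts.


Step 1: kT = 1.381e-23 * 316 = 4.36396e-21 J
Step 2: Vt = kT/q = 4.36396e-21 / 1.602e-19
Step 3: Vt = 0.02724 V

0.02724


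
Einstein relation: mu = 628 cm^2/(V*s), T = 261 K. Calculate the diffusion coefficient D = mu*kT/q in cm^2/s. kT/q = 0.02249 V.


Step 1: D = mu * (kT/q)
Step 2: D = 628 * 0.02249
Step 3: D = 14.12 cm^2/s

14.12


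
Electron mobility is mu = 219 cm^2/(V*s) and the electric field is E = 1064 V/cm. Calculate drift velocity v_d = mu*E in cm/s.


Step 1: v_d = mu * E
Step 2: v_d = 219 * 1064 = 233016
Step 3: v_d = 2.33e+05 cm/s

2.33e+05


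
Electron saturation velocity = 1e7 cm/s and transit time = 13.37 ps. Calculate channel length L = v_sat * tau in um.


Step 1: tau in seconds = 13.37 ps * 1e-12 = 1.3370e-11 s
Step 2: L = v_sat * tau = 1e7 * 1.3370e-11 = 1.3370e-04 cm
Step 3: L in um = 1.3370e-04 * 1e4 = 1.337 um

1.337


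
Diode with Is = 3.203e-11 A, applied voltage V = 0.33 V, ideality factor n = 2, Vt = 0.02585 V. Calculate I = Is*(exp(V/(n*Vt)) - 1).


Step 1: V/(n*Vt) = 0.33/(2*0.02585) = 6.3830
Step 2: exp(6.3830) = 5.9170e+02
Step 3: I = 3.203e-11 * (5.9170e+02 - 1) = 1.89e-08 A

1.89e-08


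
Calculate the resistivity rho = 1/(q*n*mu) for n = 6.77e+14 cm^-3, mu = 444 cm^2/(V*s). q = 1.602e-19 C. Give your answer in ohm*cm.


Step 1: sigma = q * n * mu = 1.602e-19 * 6.77e+14 * 444 = 4.81542e-02 S/cm
Step 2: rho = 1 / sigma = 1 / 4.81542e-02 = 20.77 ohm*cm

20.77


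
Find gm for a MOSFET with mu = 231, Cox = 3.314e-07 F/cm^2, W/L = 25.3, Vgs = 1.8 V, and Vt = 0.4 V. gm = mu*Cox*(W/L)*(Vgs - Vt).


Step 1: Vov = Vgs - Vt = 1.8 - 0.4 = 1.4 V
Step 2: gm = mu * Cox * (W/L) * Vov
Step 3: gm = 231 * 3.314e-07 * 25.3 * 1.4 = 2.71e-03 S

2.71e-03


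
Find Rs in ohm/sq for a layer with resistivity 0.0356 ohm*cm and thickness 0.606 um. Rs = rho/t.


Step 1: Convert thickness to cm: t = 0.606 um = 6.0600e-05 cm
Step 2: Rs = rho / t = 0.0356 / 6.0600e-05
Step 3: Rs = 587.5 ohm/sq

587.5


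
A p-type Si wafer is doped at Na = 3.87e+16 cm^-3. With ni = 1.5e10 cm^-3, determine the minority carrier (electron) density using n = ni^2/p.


Step 1: Majority hole concentration p ≈ Na = 3.87e+16 cm^-3
Step 2: n = ni^2 / Na = (1.5e10)^2 / 3.87e+16
Step 3: n = 5.81e+03 cm^-3

5.81e+03


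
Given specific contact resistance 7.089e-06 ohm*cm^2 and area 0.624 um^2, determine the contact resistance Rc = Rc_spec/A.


Step 1: Convert area to cm^2: 0.624 um^2 = 6.2400e-09 cm^2
Step 2: Rc = Rc_spec / A = 7.089e-06 / 6.2400e-09
Step 3: Rc = 1.14e+03 ohms

1.14e+03
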